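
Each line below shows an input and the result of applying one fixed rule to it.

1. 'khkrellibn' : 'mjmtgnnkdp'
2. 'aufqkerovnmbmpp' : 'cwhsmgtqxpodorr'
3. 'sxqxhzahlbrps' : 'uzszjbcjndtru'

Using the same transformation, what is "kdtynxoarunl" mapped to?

Each output is the input with this applied: shift every letter 2 places forward in the alphabet (wrapping around).
Doing the same to "kdtynxoarunl": "mfvapzqctwpn".

mfvapzqctwpn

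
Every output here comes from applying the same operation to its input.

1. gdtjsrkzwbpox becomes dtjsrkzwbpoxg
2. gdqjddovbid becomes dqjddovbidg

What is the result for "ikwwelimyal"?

kwwelimyali

In each case the input is transformed by: move the first character to the end.
Applying that to "ikwwelimyal" gives "kwwelimyali".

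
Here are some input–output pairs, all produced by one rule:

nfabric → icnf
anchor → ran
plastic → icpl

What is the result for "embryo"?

Rule — move the first 2 characters to the end (rotate left by 2), then delete the first 3 characters.
For "embryo", step one produces "bryoem"; step two turns that into "oem".

oem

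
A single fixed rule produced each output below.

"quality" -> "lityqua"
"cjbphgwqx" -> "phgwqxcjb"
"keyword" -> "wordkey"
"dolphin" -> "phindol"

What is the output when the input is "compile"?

pilecom

The transformation: move the first 3 characters to the end (rotate left by 3).
For "compile" the result is "pilecom".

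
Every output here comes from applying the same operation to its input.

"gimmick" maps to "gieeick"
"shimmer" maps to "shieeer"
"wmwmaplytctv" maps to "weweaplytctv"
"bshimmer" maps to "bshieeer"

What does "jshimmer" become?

jshieeer

The pattern: replace every "m" with "e".
For "jshimmer" the result is "jshieeer".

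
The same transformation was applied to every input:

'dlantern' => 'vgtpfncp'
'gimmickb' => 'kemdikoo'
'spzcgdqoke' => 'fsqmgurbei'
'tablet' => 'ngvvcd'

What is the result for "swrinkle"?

pmnguytk

Each output is the input with this applied: shift every letter 2 places forward in the alphabet (wrapping around), then swap the front and back halves of the string.
For "swrinkle", step one produces "uytkpmng"; step two turns that into "pmnguytk".
(Check on "gimmickb": → "ikookemd" → "kemdikoo" ✓)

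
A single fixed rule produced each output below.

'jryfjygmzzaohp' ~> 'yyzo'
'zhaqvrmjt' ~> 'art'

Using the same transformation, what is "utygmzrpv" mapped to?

yzv

In each case the input is transformed by: keep one character in every 3, starting at position 3 (positions 3rd, 6th, 9th, ...).
Applying that to "utygmzrpv" gives "yzv".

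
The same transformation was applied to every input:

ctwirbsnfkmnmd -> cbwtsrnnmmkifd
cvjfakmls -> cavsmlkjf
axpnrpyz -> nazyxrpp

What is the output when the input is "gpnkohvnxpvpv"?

hgxvvvppponnk

The pattern: sort the characters into reverse alphabetical order, then move the last 2 characters to the front (rotate right by 2).
On "gpnkohvnxpvpv": the first step gives "xvvvppponnkhg", and the second then gives "hgxvvvppponnk".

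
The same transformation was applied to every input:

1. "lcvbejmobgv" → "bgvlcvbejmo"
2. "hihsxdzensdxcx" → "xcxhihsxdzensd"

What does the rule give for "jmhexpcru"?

Rule — move the last 3 characters to the front (rotate right by 3).
Doing the same to "jmhexpcru": "crujmhexp".

crujmhexp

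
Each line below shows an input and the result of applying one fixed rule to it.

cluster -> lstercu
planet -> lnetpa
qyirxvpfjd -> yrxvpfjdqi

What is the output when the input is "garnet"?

anetgr

Looking at the pairs, the operation is to move the first 2 characters to the end (rotate left by 2), then swap the first and last characters.
On "garnet": the first step gives "rnetga", and the second then gives "anetgr".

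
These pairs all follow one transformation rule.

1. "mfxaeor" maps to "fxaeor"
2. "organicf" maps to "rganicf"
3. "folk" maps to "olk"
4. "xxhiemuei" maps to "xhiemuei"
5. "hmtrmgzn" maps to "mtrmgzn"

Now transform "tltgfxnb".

ltgfxnb

Rule — delete the first character.
For "tltgfxnb" the result is "ltgfxnb".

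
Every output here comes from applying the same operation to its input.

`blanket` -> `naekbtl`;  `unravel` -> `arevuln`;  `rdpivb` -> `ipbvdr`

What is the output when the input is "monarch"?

What's happening: move the first 2 characters to the end (rotate left by 2), then swap each adjacent pair of characters (1↔2, 3↔4, ...).
On "monarch": the first step gives "narchmo", and the second then gives "ancrmho".

ancrmho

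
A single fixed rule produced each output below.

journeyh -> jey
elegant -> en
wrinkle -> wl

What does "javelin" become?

Looking at the pairs, the operation is to swap each adjacent pair of characters (1↔2, 3↔4, ...), then keep one character in every 3, starting at position 2 (positions 2nd, 5th, 8th, ...).
Starting from "javelin": after the first operation, "ajeviln"; after the second, "ji".

ji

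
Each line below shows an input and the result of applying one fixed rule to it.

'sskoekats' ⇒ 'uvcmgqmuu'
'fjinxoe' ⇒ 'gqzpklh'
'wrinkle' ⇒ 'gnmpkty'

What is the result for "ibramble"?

In each case the input is transformed by: shift every letter 2 places forward in the alphabet (wrapping around), then reverse the string.
"ibramble" → "kdtcodng" → "gndoctdk".

gndoctdk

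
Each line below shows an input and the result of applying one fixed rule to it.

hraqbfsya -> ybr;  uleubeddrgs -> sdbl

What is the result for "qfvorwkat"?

arf

Rule — keep one character in every 3, starting at position 2 (positions 2nd, 5th, 8th, ...), then reverse the string.
"qfvorwkat" → "fra" → "arf".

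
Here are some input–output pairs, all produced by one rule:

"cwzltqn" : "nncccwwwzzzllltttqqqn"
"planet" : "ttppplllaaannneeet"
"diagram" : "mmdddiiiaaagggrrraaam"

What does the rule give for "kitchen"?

nnkkkiiitttccchhheeen

What's happening: repeat every character 3 times, then move the last 2 characters to the front (rotate right by 2).
Working it through for "kitchen": intermediate "kkkiiitttccchhheeennn", final "nnkkkiiitttccchhheeen".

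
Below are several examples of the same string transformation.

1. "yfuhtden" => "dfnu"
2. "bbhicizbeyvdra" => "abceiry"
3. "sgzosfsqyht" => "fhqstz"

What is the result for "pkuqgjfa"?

agkq

Looking at the pairs, the operation is to sort the characters into alphabetical order, then keep every other character starting from the first (positions 1st, 3rd, 5th, ...).
Applying that to "pkuqgjfa" gives "agkq".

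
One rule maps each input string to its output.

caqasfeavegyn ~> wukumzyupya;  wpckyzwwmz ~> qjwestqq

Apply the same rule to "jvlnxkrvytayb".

dpfhrelpsnu

The transformation: delete the last 2 characters, then shift every letter 6 places backward in the alphabet (wrapping around).
On "jvlnxkrvytayb": the first step gives "jvlnxkrvyta", and the second then gives "dpfhrelpsnu".
(Check on "wpckyzwwmz": → "wpckyzww" → "qjwestqq" ✓)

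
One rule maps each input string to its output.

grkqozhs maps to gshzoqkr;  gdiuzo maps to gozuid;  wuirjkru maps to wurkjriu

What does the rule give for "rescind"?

The transformation: move the first character to the end, then reverse the string.
Working it through for "rescind": intermediate "escindr", final "rdnicse".

rdnicse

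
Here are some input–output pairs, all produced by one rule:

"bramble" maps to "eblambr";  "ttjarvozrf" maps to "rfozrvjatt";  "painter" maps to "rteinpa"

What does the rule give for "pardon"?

onrdpa

Rule — swap each adjacent pair of characters (1↔2, 3↔4, ...), then reverse the string.
Applying both steps to "pardon": "apdrno", then "onrdpa".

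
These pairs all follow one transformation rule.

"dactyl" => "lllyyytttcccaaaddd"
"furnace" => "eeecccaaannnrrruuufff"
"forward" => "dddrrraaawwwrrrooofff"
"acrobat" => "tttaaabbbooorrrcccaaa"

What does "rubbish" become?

What's happening: repeat every character 3 times, then reverse the string.
Applying that to "rubbish" gives "hhhsssiiibbbbbbuuurrr".

hhhsssiiibbbbbbuuurrr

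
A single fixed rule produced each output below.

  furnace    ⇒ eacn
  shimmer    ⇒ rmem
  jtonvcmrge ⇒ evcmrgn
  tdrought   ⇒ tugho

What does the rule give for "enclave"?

The transformation: delete the first 3 characters, then swap the first and last characters.
For "enclave", step one produces "lave"; step two turns that into "eavl".

eavl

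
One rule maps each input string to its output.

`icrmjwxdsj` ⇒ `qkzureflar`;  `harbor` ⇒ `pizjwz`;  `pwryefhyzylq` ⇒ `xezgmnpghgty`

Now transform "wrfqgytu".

Looking at the pairs, the operation is to shift every letter 8 places forward in the alphabet (wrapping around).
So "wrfqgytu" becomes "eznyogbc".

eznyogbc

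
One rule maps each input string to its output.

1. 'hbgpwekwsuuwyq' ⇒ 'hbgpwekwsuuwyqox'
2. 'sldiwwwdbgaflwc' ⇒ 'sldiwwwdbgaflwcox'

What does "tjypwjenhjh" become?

The rule is to append "ox".
For "tjypwjenhjh" the result is "tjypwjenhjhox".

tjypwjenhjhox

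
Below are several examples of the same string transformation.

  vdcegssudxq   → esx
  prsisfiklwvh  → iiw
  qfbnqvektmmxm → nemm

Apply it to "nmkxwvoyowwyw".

Each output is the input with this applied: delete the first 2 characters, then keep one character in every 3, starting at position 2 (positions 2nd, 5th, 8th, ...).
"nmkxwvoyowwyw" → "kxwvoyowwyw" → "xoww".
(Check on "qfbnqvektmmxm": → "bnqvektmmxm" → "nemm" ✓)

xoww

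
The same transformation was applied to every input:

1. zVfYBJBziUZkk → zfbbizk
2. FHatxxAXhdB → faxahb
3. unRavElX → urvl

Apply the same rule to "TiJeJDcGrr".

The transformation: keep every other character starting from the first (positions 1st, 3rd, 5th, ...), then convert every letter to lowercase.
Doing the same to "TiJeJDcGrr": "tjjcr".

tjjcr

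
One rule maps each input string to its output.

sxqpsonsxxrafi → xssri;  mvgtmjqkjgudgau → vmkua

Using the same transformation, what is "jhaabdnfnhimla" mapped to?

Looking at the pairs, the operation is to keep one character in every 3, starting at position 2 (positions 2nd, 5th, 8th, ...).
"jhaabdnfnhimla" → "hbfia".

hbfia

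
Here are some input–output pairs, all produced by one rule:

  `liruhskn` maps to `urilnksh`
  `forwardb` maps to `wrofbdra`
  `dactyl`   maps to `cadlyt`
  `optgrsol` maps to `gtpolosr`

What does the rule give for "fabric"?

bafcir

What's happening: swap the front and back halves of the string, then reverse the string.
Starting from "fabric": after the first operation, "ricfab"; after the second, "bafcir".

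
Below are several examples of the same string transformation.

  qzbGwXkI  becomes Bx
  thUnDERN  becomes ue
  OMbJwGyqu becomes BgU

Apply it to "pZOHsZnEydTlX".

What's happening: flip the case of every letter, then keep one character in every 3, starting at position 3 (positions 3rd, 6th, 9th, ...).
On "pZOHsZnEydTlX": the first step gives "PzohSzNeYDtLx", and the second then gives "ozYL".

ozYL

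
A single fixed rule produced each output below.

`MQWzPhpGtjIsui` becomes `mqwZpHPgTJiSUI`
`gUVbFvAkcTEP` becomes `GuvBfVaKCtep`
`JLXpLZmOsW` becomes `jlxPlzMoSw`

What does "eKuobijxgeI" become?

Looking at the pairs, the operation is to flip the case of every letter.
Doing the same to "eKuobijxgeI": "EkUOBIJXGEi".

EkUOBIJXGEi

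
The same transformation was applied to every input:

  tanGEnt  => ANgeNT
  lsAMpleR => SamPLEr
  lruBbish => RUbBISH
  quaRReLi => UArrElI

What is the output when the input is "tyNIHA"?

The rule is to flip the case of every letter, then delete the first character.
Applying both steps to "tyNIHA": "TYniha", then "Yniha".

Yniha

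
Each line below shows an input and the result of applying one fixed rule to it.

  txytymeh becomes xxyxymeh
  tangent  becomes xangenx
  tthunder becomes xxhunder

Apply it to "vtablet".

vxablex

The rule is to replace every "t" with "x".
So "vtablet" becomes "vxablex".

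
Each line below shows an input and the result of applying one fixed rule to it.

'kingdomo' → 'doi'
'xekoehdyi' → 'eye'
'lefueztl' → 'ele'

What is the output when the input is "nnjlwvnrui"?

wrn

Rule — keep one character in every 3, starting at position 2 (positions 2nd, 5th, 8th, ...), then move the first character to the end.
Working it through for "nnjlwvnrui": intermediate "nwr", final "wrn".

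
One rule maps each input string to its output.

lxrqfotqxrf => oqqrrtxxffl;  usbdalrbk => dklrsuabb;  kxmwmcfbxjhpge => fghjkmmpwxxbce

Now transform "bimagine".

Looking at the pairs, the operation is to sort the characters into alphabetical order, then move the first 3 characters to the end (rotate left by 3).
"bimagine" → "abegiimn" → "giimnabe".

giimnabe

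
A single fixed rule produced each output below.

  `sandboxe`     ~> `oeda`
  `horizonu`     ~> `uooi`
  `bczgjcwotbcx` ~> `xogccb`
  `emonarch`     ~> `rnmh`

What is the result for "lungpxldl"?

Each output is the input with this applied: keep every other character starting from the second (positions 2nd, 4th, 6th, ...), then sort the characters into reverse alphabetical order.
"lungpxldl" → "ugxd" → "xugd".

xugd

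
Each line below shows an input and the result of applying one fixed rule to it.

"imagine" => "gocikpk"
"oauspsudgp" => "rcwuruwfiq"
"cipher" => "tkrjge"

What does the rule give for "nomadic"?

Looking at the pairs, the operation is to swap the first and last characters, then shift every letter 2 places forward in the alphabet (wrapping around).
Starting from "nomadic": after the first operation, "comadin"; after the second, "eqocfkp".
(Check on "imagine": → "emagini" → "gocikpk" ✓)

eqocfkp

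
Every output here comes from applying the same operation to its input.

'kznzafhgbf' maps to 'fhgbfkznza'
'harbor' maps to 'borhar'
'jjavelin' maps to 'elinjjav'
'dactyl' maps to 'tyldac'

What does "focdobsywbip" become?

Each output is the input with this applied: swap the front and back halves of the string.
For "focdobsywbip" the result is "sywbipfocdob".

sywbipfocdob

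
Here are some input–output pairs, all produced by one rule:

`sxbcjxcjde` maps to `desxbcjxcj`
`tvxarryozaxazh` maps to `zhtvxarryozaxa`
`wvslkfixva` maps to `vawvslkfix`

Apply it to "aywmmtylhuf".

The rule is to move the last 2 characters to the front (rotate right by 2).
On "aywmmtylhuf" that produces "ufaywmmtylh".

ufaywmmtylh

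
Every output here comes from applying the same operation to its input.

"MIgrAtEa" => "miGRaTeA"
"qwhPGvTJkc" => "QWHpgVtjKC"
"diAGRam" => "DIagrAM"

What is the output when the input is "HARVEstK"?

In each case the input is transformed by: flip the case of every letter.
Applying that to "HARVEstK" gives "harveSTk".

harveSTk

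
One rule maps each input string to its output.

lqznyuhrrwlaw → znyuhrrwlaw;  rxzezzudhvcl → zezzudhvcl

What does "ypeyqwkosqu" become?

eyqwkosqu

Looking at the pairs, the operation is to delete the first 2 characters.
Doing the same to "ypeyqwkosqu": "eyqwkosqu".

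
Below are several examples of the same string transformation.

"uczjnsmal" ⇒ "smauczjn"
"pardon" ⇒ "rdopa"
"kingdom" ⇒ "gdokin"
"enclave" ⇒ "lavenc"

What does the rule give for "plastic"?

The transformation: delete the last character, then move the last 3 characters to the front (rotate right by 3).
On "plastic": the first step gives "plasti", and the second then gives "stipla".

stipla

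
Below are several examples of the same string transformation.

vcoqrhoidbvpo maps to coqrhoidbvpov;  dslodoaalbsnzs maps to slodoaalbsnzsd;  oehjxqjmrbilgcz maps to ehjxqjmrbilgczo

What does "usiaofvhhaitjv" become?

siaofvhhaitjvu

Looking at the pairs, the operation is to move the first character to the end.
On "usiaofvhhaitjv" that produces "siaofvhhaitjvu".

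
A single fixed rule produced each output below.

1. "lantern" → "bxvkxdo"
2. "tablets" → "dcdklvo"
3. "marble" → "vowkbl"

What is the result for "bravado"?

nylbkfk

Rule — move the last 2 characters to the front (rotate right by 2), then shift every letter 10 places forward in the alphabet (wrapping around).
On "bravado": the first step gives "dobrava", and the second then gives "nylbkfk".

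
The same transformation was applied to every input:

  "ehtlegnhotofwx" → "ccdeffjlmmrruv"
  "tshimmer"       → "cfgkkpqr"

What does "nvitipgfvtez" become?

cdegglnrrttx

What's happening: sort the characters into alphabetical order, then shift every letter 2 places backward in the alphabet (wrapping around).
For "nvitipgfvtez", step one produces "efgiinpttvvz"; step two turns that into "cdegglnrrttx".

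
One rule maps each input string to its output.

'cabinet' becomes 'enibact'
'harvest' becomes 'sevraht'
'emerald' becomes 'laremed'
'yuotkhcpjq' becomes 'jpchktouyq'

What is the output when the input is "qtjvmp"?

mvjtqp

The transformation: reverse the string, then move the first character to the end.
Working it through for "qtjvmp": intermediate "pmvjtq", final "mvjtqp".
(Check on "yuotkhcpjq": → "qjpchktouy" → "jpchktouyq" ✓)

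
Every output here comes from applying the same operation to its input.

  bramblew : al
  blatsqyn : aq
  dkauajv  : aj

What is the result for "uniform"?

ir

The pattern: keep one character in every 3, starting at position 3 (positions 3rd, 6th, 9th, ...).
Doing the same to "uniform": "ir".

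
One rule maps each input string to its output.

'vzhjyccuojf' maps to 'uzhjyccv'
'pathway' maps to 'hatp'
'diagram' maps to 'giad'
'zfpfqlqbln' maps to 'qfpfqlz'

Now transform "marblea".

barm

What's happening: delete the last 3 characters, then swap the first and last characters.
"marblea" → "marb" → "barm".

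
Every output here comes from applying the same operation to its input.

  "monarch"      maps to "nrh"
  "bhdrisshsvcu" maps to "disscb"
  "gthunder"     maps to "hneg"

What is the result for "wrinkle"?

The transformation: move the first character to the end, then keep every other character starting from the second (positions 2nd, 4th, 6th, ...).
Applying both steps to "wrinkle": "rinklew", then "ike".

ike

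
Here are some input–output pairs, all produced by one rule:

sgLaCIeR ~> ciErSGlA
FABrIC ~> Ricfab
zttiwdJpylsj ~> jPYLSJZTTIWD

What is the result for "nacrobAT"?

OBatNACR

The pattern: flip the case of every letter, then swap the front and back halves of the string.
Working it through for "nacrobAT": intermediate "NACROBat", final "OBatNACR".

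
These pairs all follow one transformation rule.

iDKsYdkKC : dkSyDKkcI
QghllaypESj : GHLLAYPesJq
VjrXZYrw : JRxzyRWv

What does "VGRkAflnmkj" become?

grKaFLNMKJv

Each output is the input with this applied: move the first character to the end, then flip the case of every letter.
For "VGRkAflnmkj" the result is "grKaFLNMKJv".
(Check on "VjrXZYrw": → "jrXZYrwV" → "JRxzyRWv" ✓)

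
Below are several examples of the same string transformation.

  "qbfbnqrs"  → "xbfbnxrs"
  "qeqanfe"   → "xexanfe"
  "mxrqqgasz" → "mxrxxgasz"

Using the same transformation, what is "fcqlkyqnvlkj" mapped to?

Looking at the pairs, the operation is to replace every "q" with "x".
Doing the same to "fcqlkyqnvlkj": "fcxlkyxnvlkj".

fcxlkyxnvlkj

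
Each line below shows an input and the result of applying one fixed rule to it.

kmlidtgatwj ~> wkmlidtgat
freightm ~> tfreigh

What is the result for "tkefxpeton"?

otkefxpet

The transformation: delete the last character, then move the last character to the front.
On "tkefxpeton": the first step gives "tkefxpeto", and the second then gives "otkefxpet".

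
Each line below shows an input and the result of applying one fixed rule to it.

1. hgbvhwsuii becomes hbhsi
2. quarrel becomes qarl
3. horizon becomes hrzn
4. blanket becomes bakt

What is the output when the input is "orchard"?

ocad

Each output is the input with this applied: keep every other character starting from the first (positions 1st, 3rd, 5th, ...).
Doing the same to "orchard": "ocad".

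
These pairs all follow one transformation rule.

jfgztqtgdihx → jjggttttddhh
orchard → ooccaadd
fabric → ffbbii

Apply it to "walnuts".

wwlluuss

The pattern: keep every other character starting from the first (positions 1st, 3rd, 5th, ...), then double every character.
On "walnuts": the first step gives "wlus", and the second then gives "wwlluuss".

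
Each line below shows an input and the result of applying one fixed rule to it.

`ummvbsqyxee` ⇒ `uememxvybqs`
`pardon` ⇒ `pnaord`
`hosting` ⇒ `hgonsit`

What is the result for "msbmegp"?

Rule — take characters alternately from the front and the back (1st, last, 2nd, 2nd-last, ...).
For "msbmegp" the result is "mpsgbem".

mpsgbem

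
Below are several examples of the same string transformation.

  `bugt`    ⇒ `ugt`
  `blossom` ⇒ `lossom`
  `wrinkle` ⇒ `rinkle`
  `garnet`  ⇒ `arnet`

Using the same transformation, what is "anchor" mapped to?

nchor

Rule — delete the first character.
"anchor" → "nchor".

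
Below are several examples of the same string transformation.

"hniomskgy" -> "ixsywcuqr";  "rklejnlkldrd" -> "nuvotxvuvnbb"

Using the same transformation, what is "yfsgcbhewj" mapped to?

The pattern: shift every letter 10 places forward in the alphabet (wrapping around), then swap the first and last characters.
Applying both steps to "yfsgcbhewj": "ipcqmlrogt", then "tpcqmlrogi".
(Check on "rklejnlkldrd": → "buvotxvuvnbn" → "nuvotxvuvnbb" ✓)

tpcqmlrogi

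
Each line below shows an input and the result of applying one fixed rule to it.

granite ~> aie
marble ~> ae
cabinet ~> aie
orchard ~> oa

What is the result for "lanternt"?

ae

Each output is the input with this applied: keep only the vowels.
For "lanternt" the result is "ae".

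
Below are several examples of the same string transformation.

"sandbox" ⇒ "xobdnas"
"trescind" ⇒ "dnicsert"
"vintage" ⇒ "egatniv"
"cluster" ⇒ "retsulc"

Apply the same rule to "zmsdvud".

duvdsmz

The transformation: reverse the string.
So "zmsdvud" becomes "duvdsmz".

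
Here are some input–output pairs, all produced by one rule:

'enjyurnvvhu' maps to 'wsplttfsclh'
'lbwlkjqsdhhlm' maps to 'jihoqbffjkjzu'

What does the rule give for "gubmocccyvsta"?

kmaaawtqryesz

The pattern: move the first 3 characters to the end (rotate left by 3), then shift every letter 2 places backward in the alphabet (wrapping around).
"gubmocccyvsta" → "mocccyvstagub" → "kmaaawtqryesz".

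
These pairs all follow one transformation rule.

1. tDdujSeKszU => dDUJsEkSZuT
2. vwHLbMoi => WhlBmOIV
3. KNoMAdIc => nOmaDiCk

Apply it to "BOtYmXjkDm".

Looking at the pairs, the operation is to flip the case of every letter, then move the first character to the end.
Working it through for "BOtYmXjkDm": intermediate "boTyMxJKdM", final "oTyMxJKdMb".

oTyMxJKdMb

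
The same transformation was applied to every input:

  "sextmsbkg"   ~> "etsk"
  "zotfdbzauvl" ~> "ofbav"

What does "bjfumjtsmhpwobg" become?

jujshwb

Rule — keep every other character starting from the second (positions 2nd, 4th, 6th, ...).
Doing the same to "bjfumjtsmhpwobg": "jujshwb".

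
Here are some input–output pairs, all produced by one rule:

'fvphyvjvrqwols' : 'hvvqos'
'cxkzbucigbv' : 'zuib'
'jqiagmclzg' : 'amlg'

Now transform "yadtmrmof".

tro

What's happening: delete the first 3 characters, then keep every other character starting from the first (positions 1st, 3rd, 5th, ...).
"yadtmrmof" → "tmrmof" → "tro".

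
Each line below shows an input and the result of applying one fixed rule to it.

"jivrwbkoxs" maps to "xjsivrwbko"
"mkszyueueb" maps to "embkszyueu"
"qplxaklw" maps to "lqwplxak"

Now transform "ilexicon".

The pattern: swap the first and last characters, then move the last 2 characters to the front (rotate right by 2).
Applying both steps to "ilexicon": "nlexicoi", then "oinlexic".

oinlexic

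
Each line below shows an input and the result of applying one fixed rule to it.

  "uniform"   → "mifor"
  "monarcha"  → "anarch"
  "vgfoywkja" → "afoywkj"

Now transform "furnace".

ernac

Looking at the pairs, the operation is to delete the first 2 characters, then move the last character to the front.
So "furnace" becomes "ernac".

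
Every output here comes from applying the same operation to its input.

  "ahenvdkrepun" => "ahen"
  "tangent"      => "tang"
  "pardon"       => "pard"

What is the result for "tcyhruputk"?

tcyh

Looking at the pairs, the operation is to keep only the first 4 characters.
Applying that to "tcyhruputk" gives "tcyh".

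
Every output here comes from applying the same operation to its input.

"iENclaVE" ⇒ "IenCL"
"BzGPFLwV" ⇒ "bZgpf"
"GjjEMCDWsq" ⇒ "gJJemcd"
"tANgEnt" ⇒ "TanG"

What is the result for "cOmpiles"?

The transformation: flip the case of every letter, then delete the last 3 characters.
Applying both steps to "cOmpiles": "CoMPILES", then "CoMPI".
(Check on "GjjEMCDWsq": → "gJJemcdwSQ" → "gJJemcd" ✓)

CoMPI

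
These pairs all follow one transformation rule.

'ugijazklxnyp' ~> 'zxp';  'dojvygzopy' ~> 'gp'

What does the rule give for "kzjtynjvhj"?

nh

The rule is to delete the first 3 characters, then keep one character in every 3, starting at position 3 (positions 3rd, 6th, 9th, ...).
Applying that to "kzjtynjvhj" gives "nh".
(Check on "dojvygzopy": → "vygzopy" → "gp" ✓)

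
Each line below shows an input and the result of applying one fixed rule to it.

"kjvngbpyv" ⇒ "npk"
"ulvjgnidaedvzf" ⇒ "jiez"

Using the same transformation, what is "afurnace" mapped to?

rc

Looking at the pairs, the operation is to move the first character to the end, then keep one character in every 3, starting at position 3 (positions 3rd, 6th, 9th, ...).
On "afurnace": the first step gives "furnacea", and the second then gives "rc".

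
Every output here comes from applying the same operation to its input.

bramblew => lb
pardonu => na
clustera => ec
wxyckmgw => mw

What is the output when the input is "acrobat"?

Looking at the pairs, the operation is to move the first 3 characters to the end (rotate left by 3), then keep one character in every 3, starting at position 3 (positions 3rd, 6th, 9th, ...).
Starting from "acrobat": after the first operation, "obatacr"; after the second, "ac".

ac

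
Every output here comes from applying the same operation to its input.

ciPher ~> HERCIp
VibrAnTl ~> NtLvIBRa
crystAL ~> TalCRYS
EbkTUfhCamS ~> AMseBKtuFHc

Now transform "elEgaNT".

AntELeG

The pattern: move the last 3 characters to the front (rotate right by 3), then flip the case of every letter.
On "elEgaNT" that produces "AntELeG".
(Check on "EbkTUfhCamS": → "amSEbkTUfhC" → "AMseBKtuFHc" ✓)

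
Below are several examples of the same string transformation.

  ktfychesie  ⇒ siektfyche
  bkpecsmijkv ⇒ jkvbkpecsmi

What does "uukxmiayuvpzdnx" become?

Each output is the input with this applied: move the last 3 characters to the front (rotate right by 3).
For "uukxmiayuvpzdnx" the result is "dnxuukxmiayuvpz".

dnxuukxmiayuvpz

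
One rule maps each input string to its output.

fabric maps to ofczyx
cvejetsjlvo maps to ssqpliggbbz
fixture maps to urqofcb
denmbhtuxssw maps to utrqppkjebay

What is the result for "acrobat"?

The transformation: sort the characters into reverse alphabetical order, then shift every letter 3 places backward in the alphabet (wrapping around).
For "acrobat", step one produces "trocbaa"; step two turns that into "qolzyxx".

qolzyxx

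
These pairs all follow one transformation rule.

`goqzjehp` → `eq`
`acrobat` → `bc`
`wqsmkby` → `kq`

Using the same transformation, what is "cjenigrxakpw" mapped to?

krnc

Rule — reverse the string, then keep one character in every 3, starting at position 3 (positions 3rd, 6th, 9th, ...).
On "cjenigrxakpw": the first step gives "wpkaxrginejc", and the second then gives "krnc".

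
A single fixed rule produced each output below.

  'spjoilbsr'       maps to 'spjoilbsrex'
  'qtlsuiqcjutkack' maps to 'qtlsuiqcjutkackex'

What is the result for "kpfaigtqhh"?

Each output is the input with this applied: append "ex".
So "kpfaigtqhh" becomes "kpfaigtqhhex".

kpfaigtqhhex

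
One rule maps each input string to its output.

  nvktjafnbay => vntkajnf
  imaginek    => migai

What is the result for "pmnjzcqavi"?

Looking at the pairs, the operation is to delete the last 3 characters, then swap each adjacent pair of characters (1↔2, 3↔4, ...).
Working it through for "pmnjzcqavi": intermediate "pmnjzcq", final "mpjnczq".

mpjnczq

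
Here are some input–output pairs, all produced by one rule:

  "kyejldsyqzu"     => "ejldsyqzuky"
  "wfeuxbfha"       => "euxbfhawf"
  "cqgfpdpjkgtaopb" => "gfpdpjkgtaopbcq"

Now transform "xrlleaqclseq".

The rule is to move the first 2 characters to the end (rotate left by 2).
For "xrlleaqclseq" the result is "lleaqclseqxr".

lleaqclseqxr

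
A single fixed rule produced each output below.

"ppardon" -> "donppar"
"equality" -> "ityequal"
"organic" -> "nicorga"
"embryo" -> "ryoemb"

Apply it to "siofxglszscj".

scjsiofxglsz

The transformation: move the last 3 characters to the front (rotate right by 3).
On "siofxglszscj" that produces "scjsiofxglsz".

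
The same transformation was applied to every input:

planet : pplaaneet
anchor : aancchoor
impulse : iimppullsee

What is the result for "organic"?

Each output is the input with this applied: repeat every character 3 times, then keep every other character starting from the first (positions 1st, 3rd, 5th, ...).
Working it through for "organic": intermediate "ooorrrgggaaannniiiccc", final "oorggannicc".

oorggannicc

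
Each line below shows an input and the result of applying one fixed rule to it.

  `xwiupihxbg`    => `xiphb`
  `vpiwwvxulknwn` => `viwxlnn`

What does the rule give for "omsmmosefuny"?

The transformation: keep every other character starting from the first (positions 1st, 3rd, 5th, ...).
Doing the same to "omsmmosefuny": "osmsfn".

osmsfn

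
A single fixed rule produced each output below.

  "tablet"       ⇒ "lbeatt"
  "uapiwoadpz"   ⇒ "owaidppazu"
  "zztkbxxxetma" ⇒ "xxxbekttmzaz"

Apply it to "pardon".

droanp

Rule — swap the front and back halves of the string, then take characters alternately from the front and the back (1st, last, 2nd, 2nd-last, ...).
So "pardon" becomes "droanp".
(Check on "uapiwoadpz": → "oadpzuapiw" → "owaidppazu" ✓)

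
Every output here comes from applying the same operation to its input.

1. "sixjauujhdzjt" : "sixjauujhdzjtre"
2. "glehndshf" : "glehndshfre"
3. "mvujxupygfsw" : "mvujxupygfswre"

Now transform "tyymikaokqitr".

tyymikaokqitrre

Looking at the pairs, the operation is to append "re".
On "tyymikaokqitr" that produces "tyymikaokqitrre".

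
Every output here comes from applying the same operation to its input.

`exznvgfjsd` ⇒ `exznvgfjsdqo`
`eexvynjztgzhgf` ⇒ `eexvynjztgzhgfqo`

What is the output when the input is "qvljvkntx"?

Rule — append "qo".
Applying that to "qvljvkntx" gives "qvljvkntxqo".

qvljvkntxqo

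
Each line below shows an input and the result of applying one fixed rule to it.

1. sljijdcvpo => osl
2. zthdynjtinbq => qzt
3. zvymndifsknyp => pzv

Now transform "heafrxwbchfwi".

What's happening: move the first 2 characters to the end (rotate left by 2), then keep only the last 3 characters.
For "heafrxwbchfwi", step one produces "afrxwbchfwihe"; step two turns that into "ihe".

ihe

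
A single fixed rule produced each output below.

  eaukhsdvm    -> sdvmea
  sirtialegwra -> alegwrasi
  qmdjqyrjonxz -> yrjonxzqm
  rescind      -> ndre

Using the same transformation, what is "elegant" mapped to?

In each case the input is transformed by: move the first 2 characters to the end (rotate left by 2), then delete the first 3 characters.
Starting from "elegant": after the first operation, "egantel"; after the second, "ntel".

ntel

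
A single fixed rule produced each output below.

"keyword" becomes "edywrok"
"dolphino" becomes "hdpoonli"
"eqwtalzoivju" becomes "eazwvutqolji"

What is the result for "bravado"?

Each output is the input with this applied: sort the characters into reverse alphabetical order, then move the last 2 characters to the front (rotate right by 2).
On "bravado": the first step gives "vrodbaa", and the second then gives "aavrodb".
(Check on "keyword": → "ywroked" → "edywrok" ✓)

aavrodb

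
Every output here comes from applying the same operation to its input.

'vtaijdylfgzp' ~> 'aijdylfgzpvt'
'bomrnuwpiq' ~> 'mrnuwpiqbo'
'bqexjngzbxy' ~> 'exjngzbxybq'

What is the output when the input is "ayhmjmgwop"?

Each output is the input with this applied: move the first 2 characters to the end (rotate left by 2).
Applying that to "ayhmjmgwop" gives "hmjmgwopay".

hmjmgwopay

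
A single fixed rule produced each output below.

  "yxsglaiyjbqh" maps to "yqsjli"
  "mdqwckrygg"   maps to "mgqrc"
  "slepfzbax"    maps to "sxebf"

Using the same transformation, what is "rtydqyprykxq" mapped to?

rxyyqp

What's happening: keep every other character starting from the first (positions 1st, 3rd, 5th, ...), then take characters alternately from the front and the back (1st, last, 2nd, 2nd-last, ...).
Working it through for "rtydqyprykxq": intermediate "ryqpyx", final "rxyyqp".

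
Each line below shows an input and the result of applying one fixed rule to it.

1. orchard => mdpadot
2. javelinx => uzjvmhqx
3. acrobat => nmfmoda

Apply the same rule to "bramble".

nxqndmy

What's happening: move the last 3 characters to the front (rotate right by 3), then shift every letter 12 places forward in the alphabet (wrapping around).
"bramble" → "blebram" → "nxqndmy".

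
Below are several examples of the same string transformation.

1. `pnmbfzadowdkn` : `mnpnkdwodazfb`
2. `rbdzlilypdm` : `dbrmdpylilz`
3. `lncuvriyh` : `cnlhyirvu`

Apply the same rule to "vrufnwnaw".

The transformation: move the first 3 characters to the end (rotate left by 3), then reverse the string.
Applying both steps to "vrufnwnaw": "fnwnawvru", then "urvwanwnf".

urvwanwnf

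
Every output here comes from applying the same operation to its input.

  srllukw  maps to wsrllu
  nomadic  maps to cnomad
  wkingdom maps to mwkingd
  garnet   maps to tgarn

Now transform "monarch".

hmonar

Looking at the pairs, the operation is to move the last character to the front, then delete the last character.
On "monarch": the first step gives "hmonarc", and the second then gives "hmonar".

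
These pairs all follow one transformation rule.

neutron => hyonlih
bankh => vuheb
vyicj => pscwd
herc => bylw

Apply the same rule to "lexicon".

fyrcwih

The rule is to shift every letter 6 places backward in the alphabet (wrapping around).
Doing the same to "lexicon": "fyrcwih".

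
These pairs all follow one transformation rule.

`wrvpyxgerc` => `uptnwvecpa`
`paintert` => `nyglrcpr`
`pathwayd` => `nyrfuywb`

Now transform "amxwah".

Looking at the pairs, the operation is to shift every letter 2 places backward in the alphabet (wrapping around).
Applying that to "amxwah" gives "ykvuyf".

ykvuyf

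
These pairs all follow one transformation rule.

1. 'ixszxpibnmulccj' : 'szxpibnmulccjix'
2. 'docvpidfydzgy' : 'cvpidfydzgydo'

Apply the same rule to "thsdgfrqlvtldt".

sdgfrqlvtldtth

What's happening: move the first 2 characters to the end (rotate left by 2).
So "thsdgfrqlvtldt" becomes "sdgfrqlvtldtth".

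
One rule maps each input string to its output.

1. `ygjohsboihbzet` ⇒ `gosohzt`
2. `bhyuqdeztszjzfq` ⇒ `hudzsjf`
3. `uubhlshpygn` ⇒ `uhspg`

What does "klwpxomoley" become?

lpooe

The pattern: keep every other character starting from the second (positions 2nd, 4th, 6th, ...).
For "klwpxomoley" the result is "lpooe".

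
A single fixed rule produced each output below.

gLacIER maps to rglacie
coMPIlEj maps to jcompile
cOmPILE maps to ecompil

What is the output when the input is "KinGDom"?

mkingdo

What's happening: move the last character to the front, then convert every letter to lowercase.
For "KinGDom", step one produces "mKinGDo"; step two turns that into "mkingdo".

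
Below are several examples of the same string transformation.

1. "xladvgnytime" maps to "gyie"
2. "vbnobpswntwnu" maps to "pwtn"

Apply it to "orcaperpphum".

The pattern: keep every other character starting from the second (positions 2nd, 4th, 6th, ...), then keep only the last 4 characters.
On "orcaperpphum": the first step gives "raephm", and the second then gives "ephm".

ephm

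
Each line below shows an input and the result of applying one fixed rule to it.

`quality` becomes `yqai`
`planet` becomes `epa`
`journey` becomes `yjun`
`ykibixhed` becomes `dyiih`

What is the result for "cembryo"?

ocmr

Rule — keep every other character starting from the first (positions 1st, 3rd, 5th, ...), then move the last character to the front.
"cembryo" → "cmro" → "ocmr".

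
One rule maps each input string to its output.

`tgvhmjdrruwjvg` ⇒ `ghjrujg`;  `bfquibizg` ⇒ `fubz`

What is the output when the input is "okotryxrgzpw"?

What's happening: keep every other character starting from the second (positions 2nd, 4th, 6th, ...).
Doing the same to "okotryxrgzpw": "ktyrzw".

ktyrzw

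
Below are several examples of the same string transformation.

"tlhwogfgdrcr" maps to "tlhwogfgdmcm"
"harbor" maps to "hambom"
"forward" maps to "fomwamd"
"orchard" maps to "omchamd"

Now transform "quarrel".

quammel

The transformation: replace every "r" with "m".
On "quarrel" that produces "quammel".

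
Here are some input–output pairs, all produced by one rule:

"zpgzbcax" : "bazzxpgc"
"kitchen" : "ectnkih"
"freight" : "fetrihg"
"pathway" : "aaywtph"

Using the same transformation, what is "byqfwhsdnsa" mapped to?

baywssqnhfd

Rule — sort the characters into reverse alphabetical order, then move the last 2 characters to the front (rotate right by 2).
On "byqfwhsdnsa": the first step gives "ywssqnhfdba", and the second then gives "baywssqnhfd".
(Check on "zpgzbcax": → "zzxpgcba" → "bazzxpgc" ✓)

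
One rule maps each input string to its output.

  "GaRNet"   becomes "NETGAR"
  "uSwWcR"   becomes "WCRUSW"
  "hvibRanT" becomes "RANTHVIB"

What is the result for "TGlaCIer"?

The pattern: swap the front and back halves of the string, then convert every letter to uppercase.
On "TGlaCIer": the first step gives "CIerTGla", and the second then gives "CIERTGLA".

CIERTGLA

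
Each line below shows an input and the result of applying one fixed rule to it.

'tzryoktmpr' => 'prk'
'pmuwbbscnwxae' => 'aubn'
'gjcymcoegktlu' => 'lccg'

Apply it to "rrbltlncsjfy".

ybls

The transformation: keep one character in every 3, starting at position 3 (positions 3rd, 6th, 9th, ...), then move the last character to the front.
Applying both steps to "rrbltlncsjfy": "blsy", then "ybls".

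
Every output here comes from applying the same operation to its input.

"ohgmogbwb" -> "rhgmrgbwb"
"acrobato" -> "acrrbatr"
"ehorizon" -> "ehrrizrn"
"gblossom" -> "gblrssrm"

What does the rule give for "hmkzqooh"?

hmkzqrrh

The pattern: replace every "o" with "r".
On "hmkzqooh" that produces "hmkzqrrh".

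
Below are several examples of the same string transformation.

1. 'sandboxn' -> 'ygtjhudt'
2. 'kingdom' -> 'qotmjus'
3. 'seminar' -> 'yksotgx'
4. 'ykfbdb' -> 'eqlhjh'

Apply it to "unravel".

What's happening: shift every letter 6 places forward in the alphabet (wrapping around).
Doing the same to "unravel": "atxgbkr".

atxgbkr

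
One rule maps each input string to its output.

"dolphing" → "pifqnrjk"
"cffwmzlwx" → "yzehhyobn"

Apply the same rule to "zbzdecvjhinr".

What's happening: move the last 2 characters to the front (rotate right by 2), then shift every letter 2 places forward in the alphabet (wrapping around).
Applying both steps to "zbzdecvjhinr": "nrzbzdecvjhi", then "ptbdbfgexljk".

ptbdbfgexljk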